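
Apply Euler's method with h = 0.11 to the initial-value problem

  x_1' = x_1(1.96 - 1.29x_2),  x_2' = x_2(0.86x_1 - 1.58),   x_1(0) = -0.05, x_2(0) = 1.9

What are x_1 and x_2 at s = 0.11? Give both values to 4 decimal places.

Euler on (x_1,x_2): x_1_{n+1} = x_1_n + h·x_1', x_2_{n+1} = x_2_n + h·x_2'.
0.000000: (-0.050000, 1.900000); f=(0.024550, -3.083700) → (-0.047300, 1.560793)
(x_1(0.11), x_2(0.11)) ≈ (-0.0473, 1.5608)

-0.0473, 1.5608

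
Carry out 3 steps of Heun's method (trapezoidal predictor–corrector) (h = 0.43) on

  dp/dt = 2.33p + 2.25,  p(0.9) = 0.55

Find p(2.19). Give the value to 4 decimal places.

22.8248

Heun: k1 = f(t_n, p_n); k2 = f(t_n + h, p_n + h·k1); p_{n+1} = p_n + (h/2)·(k1 + k2).
t=0.900000, p=0.550000:
  k1 = f(0.900000, 0.550000) = 3.531500
  k2 = f(1.330000, 2.068545) = 7.069710
  p ← 0.550000 + (0.43/2)·(3.531500 + 7.069710) = 2.829260
t=1.330000, p=2.829260:
  k1 = f(1.330000, 2.829260) = 8.842176
  k2 = f(1.760000, 6.631396) = 17.701152
  p ← 2.829260 + (0.43/2)·(8.842176 + 17.701152) = 8.536076
t=1.760000, p=8.536076:
  k1 = f(1.760000, 8.536076) = 22.139056
  k2 = f(2.190000, 18.055870) = 44.320177
  p ← 8.536076 + (0.43/2)·(22.139056 + 44.320177) = 22.824811
p(2.19) ≈ 22.8248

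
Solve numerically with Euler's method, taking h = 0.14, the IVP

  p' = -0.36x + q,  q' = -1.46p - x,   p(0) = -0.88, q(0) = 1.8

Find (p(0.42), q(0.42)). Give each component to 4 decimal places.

-0.0796, 2.1226

Euler on (p,q): p_{n+1} = p_n + h·p', q_{n+1} = q_n + h·q'.
0.000000: (-0.880000, 1.800000); f=(1.800000, 1.284800) → (-0.628000, 1.979872)
0.140000: (-0.628000, 1.979872); f=(1.929472, 0.776880) → (-0.357874, 2.088635)
0.280000: (-0.357874, 2.088635); f=(1.987835, 0.242496) → (-0.079577, 2.122585)
(p(0.42), q(0.42)) ≈ (-0.0796, 2.1226)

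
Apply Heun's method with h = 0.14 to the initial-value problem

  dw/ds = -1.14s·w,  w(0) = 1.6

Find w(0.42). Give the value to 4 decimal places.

Heun: k1 = f(s_n, w_n); k2 = f(s_n + h, w_n + h·k1); w_{n+1} = w_n + (h/2)·(k1 + k2).
s=0.000000, w=1.600000:
  k1 = f(0.000000, 1.600000) = 0.000000
  k2 = f(0.140000, 1.600000) = -0.255360
  w ← 1.600000 + (0.14/2)·(0.000000 + (-0.255360)) = 1.582125
s=0.140000, w=1.582125:
  k1 = f(0.140000, 1.582125) = -0.252507
  k2 = f(0.280000, 1.546774) = -0.493730
  w ← 1.582125 + (0.14/2)·(-0.252507 + (-0.493730)) = 1.529888
s=0.280000, w=1.529888:
  k1 = f(0.280000, 1.529888) = -0.488340
  k2 = f(0.420000, 1.461521) = -0.699776
  w ← 1.529888 + (0.14/2)·(-0.488340 + (-0.699776)) = 1.446720
w(0.42) ≈ 1.4467

1.4467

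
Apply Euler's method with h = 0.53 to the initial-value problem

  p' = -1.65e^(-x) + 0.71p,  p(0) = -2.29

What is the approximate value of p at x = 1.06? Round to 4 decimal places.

Euler: p_{n+1} = p_n + h·f(x_n, p_n).
x=0.000000, p=-2.290000: f=-3.275900 → p ← -2.290000 + 0.53·(-3.275900) = -4.026227
x=0.530000, p=-4.026227: f=-3.829819 → p ← -4.026227 + 0.53·(-3.829819) = -6.056031
p(1.06) ≈ -6.0560

-6.0560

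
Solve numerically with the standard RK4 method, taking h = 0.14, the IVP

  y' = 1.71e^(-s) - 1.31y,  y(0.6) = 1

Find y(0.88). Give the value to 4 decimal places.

0.8832

RK4: k1 = f(s_n, y_n); k2 = f(s_n + h/2, y_n + (h/2)·k1); k3 = f(s_n + h/2, y_n + (h/2)·k2); k4 = f(s_n + h, y_n + h·k3); y_{n+1} = y_n + (h/6)·(k1 + 2k2 + 2k3 + k4).
s=0.600000, y=1.000000:
  k1 = f(0.600000, 1.000000) = -0.371532
  k2 = f(0.670000, 0.973993) = -0.400909
  k3 = f(0.670000, 0.971936) = -0.398215
  k4 = f(0.740000, 0.944250) = -0.421103
  y ← 1.000000 + (0.14/6)·(k1 + 2k2 + 2k3 + k4) = 0.944213
s=0.740000, y=0.944213:
  k1 = f(0.740000, 0.944213) = -0.421054
  k2 = f(0.810000, 0.914739) = -0.437601
  k3 = f(0.810000, 0.913581) = -0.436083
  k4 = f(0.880000, 0.883161) = -0.447662
  y ← 0.944213 + (0.14/6)·(k1 + 2k2 + 2k3 + k4) = 0.883171
y(0.88) ≈ 0.8832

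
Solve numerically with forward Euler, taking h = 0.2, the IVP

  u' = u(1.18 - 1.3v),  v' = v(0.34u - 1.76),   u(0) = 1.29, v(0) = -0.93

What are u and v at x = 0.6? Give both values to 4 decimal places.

3.7044, -0.4423

Euler on (u,v): u_{n+1} = u_n + h·u', v_{n+1} = v_n + h·v'.
0.000000: (1.290000, -0.930000); f=(3.081810, 1.228902) → (1.906362, -0.684220)
0.200000: (1.906362, -0.684220); f=(3.945188, 0.760741) → (2.695400, -0.532071)
0.400000: (2.695400, -0.532071); f=(5.044961, 0.448836) → (3.704392, -0.442304)
(u(0.6), v(0.6)) ≈ (3.7044, -0.4423)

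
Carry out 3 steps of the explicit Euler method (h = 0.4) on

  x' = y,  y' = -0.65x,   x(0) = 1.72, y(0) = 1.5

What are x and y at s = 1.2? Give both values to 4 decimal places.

2.9210, -0.2631

Euler on (x,y): x_{n+1} = x_n + h·x', y_{n+1} = y_n + h·y'.
0.000000: (1.720000, 1.500000); f=(1.500000, -1.118000) → (2.320000, 1.052800)
0.400000: (2.320000, 1.052800); f=(1.052800, -1.508000) → (2.741120, 0.449600)
0.800000: (2.741120, 0.449600); f=(0.449600, -1.781728) → (2.920960, -0.263091)
(x(1.2), y(1.2)) ≈ (2.9210, -0.2631)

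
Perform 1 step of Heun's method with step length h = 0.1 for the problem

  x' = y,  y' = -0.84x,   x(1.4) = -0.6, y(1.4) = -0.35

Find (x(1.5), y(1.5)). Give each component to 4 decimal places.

-0.6325, -0.2981

Heun on (x,y): k1 = f(t_n, state_n); k2 = f(t_n + h, state_n + h·k1); state_{n+1} = state_n + (h/2)·(k1 + k2).
1.400000: (-0.600000, -0.350000)
  k1 = (-0.350000, 0.504000)
  predictor → (-0.635000, -0.299600)
  k2 = (-0.299600, 0.533400)
  → (-0.632480, -0.298130)
(x(1.5), y(1.5)) ≈ (-0.6325, -0.2981)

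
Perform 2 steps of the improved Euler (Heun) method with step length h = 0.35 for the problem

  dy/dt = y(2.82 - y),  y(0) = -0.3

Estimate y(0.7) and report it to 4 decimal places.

Heun: k1 = f(t_n, y_n); k2 = f(t_n + h, y_n + h·k1); y_{n+1} = y_n + (h/2)·(k1 + k2).
t=0.000000, y=-0.300000:
  k1 = f(0.000000, -0.300000) = -0.936000
  k2 = f(0.350000, -0.627600) = -2.163714
  y ← -0.300000 + (0.35/2)·(-0.936000 + (-2.163714)) = -0.842450
t=0.350000, y=-0.842450:
  k1 = f(0.350000, -0.842450) = -3.085431
  k2 = f(0.700000, -1.922351) = -9.116461
  y ← -0.842450 + (0.35/2)·(-3.085431 + (-9.116461)) = -2.977781
y(0.7) ≈ -2.9778

-2.9778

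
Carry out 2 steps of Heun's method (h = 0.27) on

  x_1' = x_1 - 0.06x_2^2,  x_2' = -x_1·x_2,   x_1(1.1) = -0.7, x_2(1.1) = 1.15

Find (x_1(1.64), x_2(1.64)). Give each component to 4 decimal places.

Heun on (x_1,x_2): k1 = f(s_n, state_n); k2 = f(s_n + h, state_n + h·k1); state_{n+1} = state_n + (h/2)·(k1 + k2).
1.100000: (-0.700000, 1.150000)
  k1 = (-0.779350, 0.805000)
  predictor → (-0.910424, 1.367350)
  k2 = (-1.022603, 1.244869)
  → (-0.943264, 1.426732)
1.370000: (-0.943264, 1.426732)
  k1 = (-1.065398, 1.345785)
  predictor → (-1.230921, 1.790094)
  k2 = (-1.423187, 2.203465)
  → (-1.279223, 1.905881)
(x_1(1.64), x_2(1.64)) ≈ (-1.2792, 1.9059)

-1.2792, 1.9059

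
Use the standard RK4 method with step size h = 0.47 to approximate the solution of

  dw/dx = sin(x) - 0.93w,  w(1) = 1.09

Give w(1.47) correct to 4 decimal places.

RK4: k1 = f(x_n, w_n); k2 = f(x_n + h/2, w_n + (h/2)·k1); k3 = f(x_n + h/2, w_n + (h/2)·k2); k4 = f(x_n + h, w_n + h·k3); w_{n+1} = w_n + (h/6)·(k1 + 2k2 + 2k3 + k4).
x=1.000000, w=1.090000:
  k1 = f(1.000000, 1.090000) = -0.172229
  k2 = f(1.235000, 1.049526) = -0.031911
  k3 = f(1.235000, 1.082501) = -0.062578
  k4 = f(1.470000, 1.060589) = 0.008577
  w ← 1.090000 + (0.47/6)·(k1 + 2k2 + 2k3 + k4) = 1.062377
w(1.47) ≈ 1.0624

1.0624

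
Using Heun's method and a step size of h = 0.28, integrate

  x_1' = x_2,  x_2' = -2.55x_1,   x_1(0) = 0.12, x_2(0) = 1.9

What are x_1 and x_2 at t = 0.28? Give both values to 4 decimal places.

0.6400, 1.6244

Heun on (x_1,x_2): k1 = f(t_n, state_n); k2 = f(t_n + h, state_n + h·k1); state_{n+1} = state_n + (h/2)·(k1 + k2).
0.000000: (0.120000, 1.900000)
  k1 = (1.900000, -0.306000)
  predictor → (0.652000, 1.814320)
  k2 = (1.814320, -1.662600)
  → (0.640005, 1.624396)
(x_1(0.28), x_2(0.28)) ≈ (0.6400, 1.6244)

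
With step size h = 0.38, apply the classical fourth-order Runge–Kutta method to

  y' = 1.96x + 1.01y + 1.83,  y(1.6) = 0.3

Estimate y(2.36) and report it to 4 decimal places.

7.0653

RK4: k1 = f(x_n, y_n); k2 = f(x_n + h/2, y_n + (h/2)·k1); k3 = f(x_n + h/2, y_n + (h/2)·k2); k4 = f(x_n + h, y_n + h·k3); y_{n+1} = y_n + (h/6)·(k1 + 2k2 + 2k3 + k4).
x=1.600000, y=0.300000:
  k1 = f(1.600000, 0.300000) = 5.269000
  k2 = f(1.790000, 1.301110) = 6.652521
  k3 = f(1.790000, 1.563979) = 6.918019
  k4 = f(1.980000, 2.928847) = 8.668936
  y ← 0.300000 + (0.38/6)·(k1 + 2k2 + 2k3 + k4) = 2.901671
x=1.980000, y=2.901671:
  k1 = f(1.980000, 2.901671) = 8.641488
  k2 = f(2.170000, 4.543554) = 10.672189
  k3 = f(2.170000, 4.929387) = 11.061881
  k4 = f(2.360000, 7.105186) = 13.631838
  y ← 2.901671 + (0.38/6)·(k1 + 2k2 + 2k3 + k4) = 7.065297
y(2.36) ≈ 7.0653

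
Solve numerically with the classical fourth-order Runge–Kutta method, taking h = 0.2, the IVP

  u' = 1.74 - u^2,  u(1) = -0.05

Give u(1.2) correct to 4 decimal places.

RK4: k1 = f(x_n, u_n); k2 = f(x_n + h/2, u_n + (h/2)·k1); k3 = f(x_n + h/2, u_n + (h/2)·k2); k4 = f(x_n + h, u_n + h·k3); u_{n+1} = u_n + (h/6)·(k1 + 2k2 + 2k3 + k4).
x=1.000000, u=-0.050000:
  k1 = f(1.000000, -0.050000) = 1.737500
  k2 = f(1.100000, 0.123750) = 1.724686
  k3 = f(1.100000, 0.122469) = 1.725001
  k4 = f(1.200000, 0.295000) = 1.652975
  u ← -0.050000 + (0.2/6)·(k1 + 2k2 + 2k3 + k4) = 0.292995
u(1.2) ≈ 0.2930

0.2930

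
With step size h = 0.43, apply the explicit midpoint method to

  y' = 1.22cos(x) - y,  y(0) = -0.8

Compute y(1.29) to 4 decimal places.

0.3286

Midpoint: k1 = f(x_n, y_n); k2 = f(x_n + h/2, y_n + (h/2)·k1); y_{n+1} = y_n + h·k2.
x=0.000000, y=-0.800000:
  k1 = f(0.000000, -0.800000) = 2.020000
  k2 = f(0.215000, -0.365700) = 1.557611
  y ← -0.800000 + 0.43·1.557611 = -0.130227
x=0.430000, y=-0.130227:
  k1 = f(0.430000, -0.130227) = 1.239165
  k2 = f(0.645000, 0.136193) = 0.838708
  y ← -0.130227 + 0.43·0.838708 = 0.230417
x=0.860000, y=0.230417:
  k1 = f(0.860000, 0.230417) = 0.565556
  k2 = f(1.075000, 0.352012) = 0.228381
  y ← 0.230417 + 0.43·0.228381 = 0.328621
y(1.29) ≈ 0.3286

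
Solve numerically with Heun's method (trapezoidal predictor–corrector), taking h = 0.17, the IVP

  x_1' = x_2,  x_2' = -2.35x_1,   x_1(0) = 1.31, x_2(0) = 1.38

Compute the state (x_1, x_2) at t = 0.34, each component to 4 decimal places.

Heun on (x_1,x_2): k1 = f(t_n, state_n); k2 = f(t_n + h, state_n + h·k1); state_{n+1} = state_n + (h/2)·(k1 + k2).
0.000000: (1.310000, 1.380000)
  k1 = (1.380000, -3.078500)
  predictor → (1.544600, 0.856655)
  k2 = (0.856655, -3.629810)
  → (1.500116, 0.809794)
0.170000: (1.500116, 0.809794)
  k1 = (0.809794, -3.525272)
  predictor → (1.637781, 0.210497)
  k2 = (0.210497, -3.848784)
  → (1.586840, 0.182999)
(x_1(0.34), x_2(0.34)) ≈ (1.5868, 0.1830)

1.5868, 0.1830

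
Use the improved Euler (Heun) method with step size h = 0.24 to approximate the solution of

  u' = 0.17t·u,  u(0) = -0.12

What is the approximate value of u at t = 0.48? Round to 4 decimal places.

Heun: k1 = f(t_n, u_n); k2 = f(t_n + h, u_n + h·k1); u_{n+1} = u_n + (h/2)·(k1 + k2).
t=0.000000, u=-0.120000:
  k1 = f(0.000000, -0.120000) = 0.000000
  k2 = f(0.240000, -0.120000) = -0.004896
  u ← -0.120000 + (0.24/2)·(0.000000 + (-0.004896)) = -0.120588
t=0.240000, u=-0.120588:
  k1 = f(0.240000, -0.120588) = -0.004920
  k2 = f(0.480000, -0.121768) = -0.009936
  u ← -0.120588 + (0.24/2)·(-0.004920 + (-0.009936)) = -0.122370
u(0.48) ≈ -0.1224

-0.1224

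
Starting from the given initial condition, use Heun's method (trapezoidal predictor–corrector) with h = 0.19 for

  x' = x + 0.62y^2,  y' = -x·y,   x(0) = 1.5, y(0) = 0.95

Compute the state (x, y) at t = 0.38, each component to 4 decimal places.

2.3435, 0.4699

Heun on (x,y): k1 = f(t_n, state_n); k2 = f(t_n + h, state_n + h·k1); state_{n+1} = state_n + (h/2)·(k1 + k2).
0.000000: (1.500000, 0.950000)
  k1 = (2.059550, -1.425000)
  predictor → (1.891315, 0.679250)
  k2 = (2.177370, -1.284675)
  → (1.902507, 0.692581)
0.190000: (1.902507, 0.692581)
  k1 = (2.199902, -1.317640)
  predictor → (2.320489, 0.442229)
  k2 = (2.441740, -1.026188)
  → (2.343463, 0.469917)
(x(0.38), y(0.38)) ≈ (2.3435, 0.4699)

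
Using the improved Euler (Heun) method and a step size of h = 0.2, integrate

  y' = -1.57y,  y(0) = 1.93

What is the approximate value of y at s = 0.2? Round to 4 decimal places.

1.4191

Heun: k1 = f(s_n, y_n); k2 = f(s_n + h, y_n + h·k1); y_{n+1} = y_n + (h/2)·(k1 + k2).
s=0.000000, y=1.930000:
  k1 = f(0.000000, 1.930000) = -3.030100
  k2 = f(0.200000, 1.323980) = -2.078649
  y ← 1.930000 + (0.2/2)·(-3.030100 + (-2.078649)) = 1.419125
y(0.2) ≈ 1.4191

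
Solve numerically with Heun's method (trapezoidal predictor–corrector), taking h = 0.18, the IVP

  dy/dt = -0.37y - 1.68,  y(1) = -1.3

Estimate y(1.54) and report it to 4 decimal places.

-1.8865

Heun: k1 = f(t_n, y_n); k2 = f(t_n + h, y_n + h·k1); y_{n+1} = y_n + (h/2)·(k1 + k2).
t=1.000000, y=-1.300000:
  k1 = f(1.000000, -1.300000) = -1.199000
  k2 = f(1.180000, -1.515820) = -1.119147
  y ← -1.300000 + (0.18/2)·(-1.199000 + (-1.119147)) = -1.508633
t=1.180000, y=-1.508633:
  k1 = f(1.180000, -1.508633) = -1.121806
  k2 = f(1.360000, -1.710558) = -1.047093
  y ← -1.508633 + (0.18/2)·(-1.121806 + (-1.047093)) = -1.703834
t=1.360000, y=-1.703834:
  k1 = f(1.360000, -1.703834) = -1.049581
  k2 = f(1.540000, -1.892759) = -0.979679
  y ← -1.703834 + (0.18/2)·(-1.049581 + (-0.979679)) = -1.886468
y(1.54) ≈ -1.8865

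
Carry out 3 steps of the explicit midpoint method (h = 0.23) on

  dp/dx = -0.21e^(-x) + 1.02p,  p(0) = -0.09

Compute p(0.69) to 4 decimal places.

-0.3382

Midpoint: k1 = f(x_n, p_n); k2 = f(x_n + h/2, p_n + (h/2)·k1); p_{n+1} = p_n + h·k2.
x=0.000000, p=-0.090000:
  k1 = f(0.000000, -0.090000) = -0.301800
  k2 = f(0.115000, -0.124707) = -0.314388
  p ← -0.090000 + 0.23·(-0.314388) = -0.162309
x=0.230000, p=-0.162309:
  k1 = f(0.230000, -0.162309) = -0.332407
  k2 = f(0.345000, -0.200536) = -0.353273
  p ← -0.162309 + 0.23·(-0.353273) = -0.243562
x=0.460000, p=-0.243562:
  k1 = f(0.460000, -0.243562) = -0.381003
  k2 = f(0.575000, -0.287377) = -0.411293
  p ← -0.243562 + 0.23·(-0.411293) = -0.338159
p(0.69) ≈ -0.3382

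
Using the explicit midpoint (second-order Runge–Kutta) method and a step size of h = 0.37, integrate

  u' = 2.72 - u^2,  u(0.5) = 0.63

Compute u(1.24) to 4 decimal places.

1.4511

Midpoint: k1 = f(x_n, u_n); k2 = f(x_n + h/2, u_n + (h/2)·k1); u_{n+1} = u_n + h·k2.
x=0.500000, u=0.630000:
  k1 = f(0.500000, 0.630000) = 2.323100
  k2 = f(0.685000, 1.059773) = 1.596880
  u ← 0.630000 + 0.37·1.596880 = 1.220846
x=0.870000, u=1.220846:
  k1 = f(0.870000, 1.220846) = 1.229536
  k2 = f(1.055000, 1.448310) = 0.622399
  u ← 1.220846 + 0.37·0.622399 = 1.451133
u(1.24) ≈ 1.4511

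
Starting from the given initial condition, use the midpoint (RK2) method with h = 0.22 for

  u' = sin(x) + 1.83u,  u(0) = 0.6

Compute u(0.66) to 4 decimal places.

Midpoint: k1 = f(x_n, u_n); k2 = f(x_n + h/2, u_n + (h/2)·k1); u_{n+1} = u_n + h·k2.
x=0.000000, u=0.600000:
  k1 = f(0.000000, 0.600000) = 1.098000
  k2 = f(0.110000, 0.720780) = 1.428806
  u ← 0.600000 + 0.22·1.428806 = 0.914337
x=0.220000, u=0.914337:
  k1 = f(0.220000, 0.914337) = 1.891467
  k2 = f(0.330000, 1.122399) = 2.378032
  u ← 0.914337 + 0.22·2.378032 = 1.437504
x=0.440000, u=1.437504:
  k1 = f(0.440000, 1.437504) = 3.056573
  k2 = f(0.550000, 1.773727) = 3.768608
  u ← 1.437504 + 0.22·3.768608 = 2.266598
u(0.66) ≈ 2.2666

2.2666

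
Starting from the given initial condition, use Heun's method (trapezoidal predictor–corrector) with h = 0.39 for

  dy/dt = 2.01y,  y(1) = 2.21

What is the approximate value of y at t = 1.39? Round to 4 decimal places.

4.6214

Heun: k1 = f(t_n, y_n); k2 = f(t_n + h, y_n + h·k1); y_{n+1} = y_n + (h/2)·(k1 + k2).
t=1.000000, y=2.210000:
  k1 = f(1.000000, 2.210000) = 4.442100
  k2 = f(1.390000, 3.942419) = 7.924262
  y ← 2.210000 + (0.39/2)·(4.442100 + 7.924262) = 4.621441
y(1.39) ≈ 4.6214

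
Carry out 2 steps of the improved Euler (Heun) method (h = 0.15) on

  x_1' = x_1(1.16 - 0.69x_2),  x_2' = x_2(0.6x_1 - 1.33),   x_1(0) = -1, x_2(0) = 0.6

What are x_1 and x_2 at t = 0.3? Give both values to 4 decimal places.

-1.2901, 0.3324

Heun on (x_1,x_2): k1 = f(t_n, state_n); k2 = f(t_n + h, state_n + h·k1); state_{n+1} = state_n + (h/2)·(k1 + k2).
0.000000: (-1.000000, 0.600000)
  k1 = (-0.746000, -1.158000)
  predictor → (-1.111900, 0.426300)
  k2 = (-0.962742, -0.851381)
  → (-1.128156, 0.449296)
0.150000: (-1.128156, 0.449296)
  k1 = (-0.958916, -0.901690)
  predictor → (-1.271993, 0.314043)
  k2 = (-1.199884, -0.657353)
  → (-1.290066, 0.332368)
(x_1(0.3), x_2(0.3)) ≈ (-1.2901, 0.3324)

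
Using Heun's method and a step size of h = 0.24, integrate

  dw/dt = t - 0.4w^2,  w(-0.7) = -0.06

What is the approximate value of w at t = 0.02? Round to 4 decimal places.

Heun: k1 = f(t_n, w_n); k2 = f(t_n + h, w_n + h·k1); w_{n+1} = w_n + (h/2)·(k1 + k2).
t=-0.700000, w=-0.060000:
  k1 = f(-0.700000, -0.060000) = -0.701440
  k2 = f(-0.460000, -0.228346) = -0.480857
  w ← -0.060000 + (0.24/2)·(-0.701440 + (-0.480857)) = -0.201876
t=-0.460000, w=-0.201876:
  k1 = f(-0.460000, -0.201876) = -0.476302
  k2 = f(-0.220000, -0.316188) = -0.259990
  w ← -0.201876 + (0.24/2)·(-0.476302 + (-0.259990)) = -0.290231
t=-0.220000, w=-0.290231:
  k1 = f(-0.220000, -0.290231) = -0.253694
  k2 = f(0.020000, -0.351117) = -0.029313
  w ← -0.290231 + (0.24/2)·(-0.253694 + (-0.029313)) = -0.324191
w(0.02) ≈ -0.3242

-0.3242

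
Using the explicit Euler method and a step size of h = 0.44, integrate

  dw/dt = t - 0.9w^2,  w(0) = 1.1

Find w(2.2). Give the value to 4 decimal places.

Euler: w_{n+1} = w_n + h·f(t_n, w_n).
t=0.000000, w=1.100000: f=-1.089000 → w ← 1.100000 + 0.44·(-1.089000) = 0.620840
t=0.440000, w=0.620840: f=0.093102 → w ← 0.620840 + 0.44·0.093102 = 0.661805
t=0.880000, w=0.661805: f=0.485813 → w ← 0.661805 + 0.44·0.485813 = 0.875563
t=1.320000, w=0.875563: f=0.630051 → w ← 0.875563 + 0.44·0.630051 = 1.152785
t=1.760000, w=1.152785: f=0.563978 → w ← 1.152785 + 0.44·0.563978 = 1.400935
w(2.2) ≈ 1.4009

1.4009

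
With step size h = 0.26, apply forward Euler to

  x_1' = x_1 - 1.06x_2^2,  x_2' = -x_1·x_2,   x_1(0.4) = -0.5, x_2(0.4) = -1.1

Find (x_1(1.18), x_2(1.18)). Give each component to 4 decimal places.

-2.7320, -2.2171

Euler on (x_1,x_2): x_1_{n+1} = x_1_n + h·x_1', x_2_{n+1} = x_2_n + h·x_2'.
0.400000: (-0.500000, -1.100000); f=(-1.782600, -0.550000) → (-0.963476, -1.243000)
0.660000: (-0.963476, -1.243000); f=(-2.601228, -1.197601) → (-1.639795, -1.554376)
0.920000: (-1.639795, -1.554376); f=(-4.200846, -2.548859) → (-2.732015, -2.217079)
(x_1(1.18), x_2(1.18)) ≈ (-2.7320, -2.2171)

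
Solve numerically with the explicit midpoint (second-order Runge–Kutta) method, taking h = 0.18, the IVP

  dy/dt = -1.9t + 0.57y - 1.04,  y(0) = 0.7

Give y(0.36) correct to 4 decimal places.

Midpoint: k1 = f(t_n, y_n); k2 = f(t_n + h/2, y_n + (h/2)·k1); y_{n+1} = y_n + h·k2.
t=0.000000, y=0.700000:
  k1 = f(0.000000, 0.700000) = -0.641000
  k2 = f(0.090000, 0.642310) = -0.844883
  y ← 0.700000 + 0.18·(-0.844883) = 0.547921
t=0.180000, y=0.547921:
  k1 = f(0.180000, 0.547921) = -1.069685
  k2 = f(0.270000, 0.451649) = -1.295560
  y ← 0.547921 + 0.18·(-1.295560) = 0.314720
y(0.36) ≈ 0.3147

0.3147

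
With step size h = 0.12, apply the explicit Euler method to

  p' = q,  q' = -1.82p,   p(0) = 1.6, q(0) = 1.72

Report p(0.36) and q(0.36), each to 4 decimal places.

2.0880, 0.5456

Euler on (p,q): p_{n+1} = p_n + h·p', q_{n+1} = q_n + h·q'.
0.000000: (1.600000, 1.720000); f=(1.720000, -2.912000) → (1.806400, 1.370560)
0.120000: (1.806400, 1.370560); f=(1.370560, -3.287648) → (1.970867, 0.976042)
0.240000: (1.970867, 0.976042); f=(0.976042, -3.586978) → (2.087992, 0.545605)
(p(0.36), q(0.36)) ≈ (2.0880, 0.5456)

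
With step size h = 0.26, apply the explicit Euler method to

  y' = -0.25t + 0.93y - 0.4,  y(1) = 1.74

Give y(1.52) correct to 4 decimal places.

2.2874

Euler: y_{n+1} = y_n + h·f(t_n, y_n).
t=1.000000, y=1.740000: f=0.968200 → y ← 1.740000 + 0.26·0.968200 = 1.991732
t=1.260000, y=1.991732: f=1.137311 → y ← 1.991732 + 0.26·1.137311 = 2.287433
y(1.52) ≈ 2.2874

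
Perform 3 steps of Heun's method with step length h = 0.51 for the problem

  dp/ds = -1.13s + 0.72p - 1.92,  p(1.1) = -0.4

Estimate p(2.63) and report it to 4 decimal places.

Heun: k1 = f(s_n, p_n); k2 = f(s_n + h, p_n + h·k1); p_{n+1} = p_n + (h/2)·(k1 + k2).
s=1.100000, p=-0.400000:
  k1 = f(1.100000, -0.400000) = -3.451000
  k2 = f(1.610000, -2.160010) = -5.294507
  p ← -0.400000 + (0.51/2)·(-3.451000 + (-5.294507)) = -2.630104
s=1.610000, p=-2.630104:
  k1 = f(1.610000, -2.630104) = -5.632975
  k2 = f(2.120000, -5.502922) = -8.277704
  p ← -2.630104 + (0.51/2)·(-5.632975 + (-8.277704)) = -6.177327
s=2.120000, p=-6.177327:
  k1 = f(2.120000, -6.177327) = -8.763276
  k2 = f(2.630000, -10.646598) = -12.557451
  p ← -6.177327 + (0.51/2)·(-8.763276 + (-12.557451)) = -11.614113
p(2.63) ≈ -11.6141

-11.6141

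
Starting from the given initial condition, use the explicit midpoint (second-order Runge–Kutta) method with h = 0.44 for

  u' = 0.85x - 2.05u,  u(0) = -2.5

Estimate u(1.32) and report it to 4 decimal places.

0.0495

Midpoint: k1 = f(x_n, u_n); k2 = f(x_n + h/2, u_n + (h/2)·k1); u_{n+1} = u_n + h·k2.
x=0.000000, u=-2.500000:
  k1 = f(0.000000, -2.500000) = 5.125000
  k2 = f(0.220000, -1.372500) = 3.000625
  u ← -2.500000 + 0.44·3.000625 = -1.179725
x=0.440000, u=-1.179725:
  k1 = f(0.440000, -1.179725) = 2.792436
  k2 = f(0.660000, -0.565389) = 1.720048
  u ← -1.179725 + 0.44·1.720048 = -0.422904
x=0.880000, u=-0.422904:
  k1 = f(0.880000, -0.422904) = 1.614953
  k2 = f(1.100000, -0.067614) = 1.073609
  u ← -0.422904 + 0.44·1.073609 = 0.049484
u(1.32) ≈ 0.0495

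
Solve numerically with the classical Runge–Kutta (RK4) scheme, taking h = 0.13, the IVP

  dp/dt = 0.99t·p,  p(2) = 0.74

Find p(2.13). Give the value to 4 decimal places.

0.9653

RK4: k1 = f(t_n, p_n); k2 = f(t_n + h/2, p_n + (h/2)·k1); k3 = f(t_n + h/2, p_n + (h/2)·k2); k4 = f(t_n + h, p_n + h·k3); p_{n+1} = p_n + (h/6)·(k1 + 2k2 + 2k3 + k4).
t=2.000000, p=0.740000:
  k1 = f(2.000000, 0.740000) = 1.465200
  k2 = f(2.065000, 0.835238) = 1.707519
  k3 = f(2.065000, 0.850989) = 1.739719
  k4 = f(2.130000, 0.966163) = 2.037349
  p ← 0.740000 + (0.13/6)·(k1 + 2k2 + 2k3 + k4) = 0.965269
p(2.13) ≈ 0.9653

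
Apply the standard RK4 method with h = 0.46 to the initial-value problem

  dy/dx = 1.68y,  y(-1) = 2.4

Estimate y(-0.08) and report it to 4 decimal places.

11.2306

RK4: k1 = f(x_n, y_n); k2 = f(x_n + h/2, y_n + (h/2)·k1); k3 = f(x_n + h/2, y_n + (h/2)·k2); k4 = f(x_n + h, y_n + h·k3); y_{n+1} = y_n + (h/6)·(k1 + 2k2 + 2k3 + k4).
x=-1.000000, y=2.400000:
  k1 = f(-1.000000, 2.400000) = 4.032000
  k2 = f(-0.770000, 3.327360) = 5.589965
  k3 = f(-0.770000, 3.685692) = 6.191962
  k4 = f(-0.540000, 5.248303) = 8.817149
  y ← 2.400000 + (0.46/6)·(k1 + 2k2 + 2k3 + k4) = 5.191664
x=-0.540000, y=5.191664:
  k1 = f(-0.540000, 5.191664) = 8.721995
  k2 = f(-0.310000, 7.197722) = 12.092174
  k3 = f(-0.310000, 7.972863) = 13.394411
  k4 = f(-0.080000, 11.353092) = 19.073195
  y ← 5.191664 + (0.46/6)·(k1 + 2k2 + 2k3 + k4) = 11.230571
y(-0.08) ≈ 11.2306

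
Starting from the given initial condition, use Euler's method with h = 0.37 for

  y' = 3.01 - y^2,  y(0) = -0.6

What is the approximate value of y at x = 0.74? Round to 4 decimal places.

Euler: y_{n+1} = y_n + h·f(x_n, y_n).
x=0.000000, y=-0.600000: f=2.650000 → y ← -0.600000 + 0.37·2.650000 = 0.380500
x=0.370000, y=0.380500: f=2.865220 → y ← 0.380500 + 0.37·2.865220 = 1.440631
y(0.74) ≈ 1.4406

1.4406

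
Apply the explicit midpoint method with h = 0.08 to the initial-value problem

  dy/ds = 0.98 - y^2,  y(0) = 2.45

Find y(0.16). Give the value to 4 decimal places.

1.8877

Midpoint: k1 = f(s_n, y_n); k2 = f(s_n + h/2, y_n + (h/2)·k1); y_{n+1} = y_n + h·k2.
s=0.000000, y=2.450000:
  k1 = f(0.000000, 2.450000) = -5.022500
  k2 = f(0.040000, 2.249100) = -4.078451
  y ← 2.450000 + 0.08·(-4.078451) = 2.123724
s=0.080000, y=2.123724:
  k1 = f(0.080000, 2.123724) = -3.530203
  k2 = f(0.120000, 1.982516) = -2.950369
  y ← 2.123724 + 0.08·(-2.950369) = 1.887694
y(0.16) ≈ 1.8877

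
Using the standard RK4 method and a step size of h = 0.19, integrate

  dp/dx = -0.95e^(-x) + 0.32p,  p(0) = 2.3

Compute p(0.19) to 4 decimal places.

2.2745

RK4: k1 = f(x_n, p_n); k2 = f(x_n + h/2, p_n + (h/2)·k1); k3 = f(x_n + h/2, p_n + (h/2)·k2); k4 = f(x_n + h, p_n + h·k3); p_{n+1} = p_n + (h/6)·(k1 + 2k2 + 2k3 + k4).
x=0.000000, p=2.300000:
  k1 = f(0.000000, 2.300000) = -0.214000
  k2 = f(0.095000, 2.279670) = -0.134410
  k3 = f(0.095000, 2.287231) = -0.131990
  k4 = f(0.190000, 2.274922) = -0.057636
  p ← 2.300000 + (0.19/6)·(k1 + 2k2 + 2k3 + k4) = 2.274526
p(0.19) ≈ 2.2745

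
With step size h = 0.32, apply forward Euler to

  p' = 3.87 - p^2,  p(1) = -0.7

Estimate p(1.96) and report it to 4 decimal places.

Euler: p_{n+1} = p_n + h·f(x_n, p_n).
x=1.000000, p=-0.700000: f=3.380000 → p ← -0.700000 + 0.32·3.380000 = 0.381600
x=1.320000, p=0.381600: f=3.724381 → p ← 0.381600 + 0.32·3.724381 = 1.573402
x=1.640000, p=1.573402: f=1.394406 → p ← 1.573402 + 0.32·1.394406 = 2.019612
p(1.96) ≈ 2.0196

2.0196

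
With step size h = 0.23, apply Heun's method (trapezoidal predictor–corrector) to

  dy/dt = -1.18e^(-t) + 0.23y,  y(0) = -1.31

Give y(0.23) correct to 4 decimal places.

-1.6318

Heun: k1 = f(t_n, y_n); k2 = f(t_n + h, y_n + h·k1); y_{n+1} = y_n + (h/2)·(k1 + k2).
t=0.000000, y=-1.310000:
  k1 = f(0.000000, -1.310000) = -1.481300
  k2 = f(0.230000, -1.650699) = -1.317210
  y ← -1.310000 + (0.23/2)·(-1.481300 + (-1.317210)) = -1.631829
y(0.23) ≈ -1.6318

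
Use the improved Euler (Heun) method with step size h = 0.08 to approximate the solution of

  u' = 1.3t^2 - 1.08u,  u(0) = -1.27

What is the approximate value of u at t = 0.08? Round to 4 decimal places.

Heun: k1 = f(t_n, u_n); k2 = f(t_n + h, u_n + h·k1); u_{n+1} = u_n + (h/2)·(k1 + k2).
t=0.000000, u=-1.270000:
  k1 = f(0.000000, -1.270000) = 1.371600
  k2 = f(0.080000, -1.160272) = 1.261414
  u ← -1.270000 + (0.08/2)·(1.371600 + 1.261414) = -1.164679
u(0.08) ≈ -1.1647

-1.1647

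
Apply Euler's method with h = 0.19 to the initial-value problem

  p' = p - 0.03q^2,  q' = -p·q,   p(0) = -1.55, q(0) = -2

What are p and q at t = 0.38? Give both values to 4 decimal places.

Euler on (p,q): p_{n+1} = p_n + h·p', q_{n+1} = q_n + h·q'.
0.000000: (-1.550000, -2.000000); f=(-1.670000, -3.100000) → (-1.867300, -2.589000)
0.190000: (-1.867300, -2.589000); f=(-2.068388, -4.834440) → (-2.260294, -3.507544)
(p(0.38), q(0.38)) ≈ (-2.2603, -3.5075)

-2.2603, -3.5075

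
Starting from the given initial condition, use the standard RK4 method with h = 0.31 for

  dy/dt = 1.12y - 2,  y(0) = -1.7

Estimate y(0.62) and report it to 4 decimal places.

-5.1940

RK4: k1 = f(t_n, y_n); k2 = f(t_n + h/2, y_n + (h/2)·k1); k3 = f(t_n + h/2, y_n + (h/2)·k2); k4 = f(t_n + h, y_n + h·k3); y_{n+1} = y_n + (h/6)·(k1 + 2k2 + 2k3 + k4).
t=0.000000, y=-1.700000:
  k1 = f(0.000000, -1.700000) = -3.904000
  k2 = f(0.155000, -2.305120) = -4.581734
  k3 = f(0.155000, -2.410169) = -4.699389
  k4 = f(0.310000, -3.156811) = -5.535628
  y ← -1.700000 + (0.31/6)·(k1 + 2k2 + 2k3 + k4) = -3.146764
t=0.310000, y=-3.146764:
  k1 = f(0.310000, -3.146764) = -5.524375
  k2 = f(0.465000, -4.003042) = -6.483407
  k3 = f(0.465000, -4.151692) = -6.649895
  k4 = f(0.620000, -5.208231) = -7.833219
  y ← -3.146764 + (0.31/6)·(k1 + 2k2 + 2k3 + k4) = -5.194014
y(0.62) ≈ -5.1940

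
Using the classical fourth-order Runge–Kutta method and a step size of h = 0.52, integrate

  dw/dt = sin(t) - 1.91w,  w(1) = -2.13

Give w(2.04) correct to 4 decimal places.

0.1264

RK4: k1 = f(t_n, w_n); k2 = f(t_n + h/2, w_n + (h/2)·k1); k3 = f(t_n + h/2, w_n + (h/2)·k2); k4 = f(t_n + h, w_n + h·k3); w_{n+1} = w_n + (h/6)·(k1 + 2k2 + 2k3 + k4).
t=1.000000, w=-2.130000:
  k1 = f(1.000000, -2.130000) = 4.909771
  k2 = f(1.260000, -0.853460) = 2.582198
  k3 = f(1.260000, -1.458629) = 3.738071
  k4 = f(1.520000, -0.186203) = 1.354358
  w ← -2.130000 + (0.52/6)·(k1 + 2k2 + 2k3 + k4) = -0.491596
t=1.520000, w=-0.491596:
  k1 = f(1.520000, -0.491596) = 1.937658
  k2 = f(1.780000, 0.012195) = 0.954903
  k3 = f(1.780000, -0.243321) = 1.442939
  k4 = f(2.040000, 0.258733) = 0.397749
  w ← -0.491596 + (0.52/6)·(k1 + 2k2 + 2k3 + k4) = 0.126432
w(2.04) ≈ 0.1264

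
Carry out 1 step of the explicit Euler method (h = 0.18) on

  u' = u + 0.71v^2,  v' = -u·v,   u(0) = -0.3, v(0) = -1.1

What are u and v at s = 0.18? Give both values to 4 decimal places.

Euler on (u,v): u_{n+1} = u_n + h·u', v_{n+1} = v_n + h·v'.
0.000000: (-0.300000, -1.100000); f=(0.559100, -0.330000) → (-0.199362, -1.159400)
(u(0.18), v(0.18)) ≈ (-0.1994, -1.1594)

-0.1994, -1.1594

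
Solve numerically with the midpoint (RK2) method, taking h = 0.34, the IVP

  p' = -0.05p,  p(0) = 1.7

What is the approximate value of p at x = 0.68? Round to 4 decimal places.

1.6432

Midpoint: k1 = f(x_n, p_n); k2 = f(x_n + h/2, p_n + (h/2)·k1); p_{n+1} = p_n + h·k2.
x=0.000000, p=1.700000:
  k1 = f(0.000000, 1.700000) = -0.085000
  k2 = f(0.170000, 1.685550) = -0.084278
  p ← 1.700000 + 0.34·(-0.084278) = 1.671346
x=0.340000, p=1.671346:
  k1 = f(0.340000, 1.671346) = -0.083567
  k2 = f(0.510000, 1.657139) = -0.082857
  p ← 1.671346 + 0.34·(-0.082857) = 1.643174
p(0.68) ≈ 1.6432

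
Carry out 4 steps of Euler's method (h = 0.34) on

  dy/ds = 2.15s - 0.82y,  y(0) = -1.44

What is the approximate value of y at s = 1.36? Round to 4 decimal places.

Euler: y_{n+1} = y_n + h·f(s_n, y_n).
s=0.000000, y=-1.440000: f=1.180800 → y ← -1.440000 + 0.34·1.180800 = -1.038528
s=0.340000, y=-1.038528: f=1.582593 → y ← -1.038528 + 0.34·1.582593 = -0.500446
s=0.680000, y=-0.500446: f=1.872366 → y ← -0.500446 + 0.34·1.872366 = 0.136158
s=1.020000, y=0.136158: f=2.081350 → y ← 0.136158 + 0.34·2.081350 = 0.843817
y(1.36) ≈ 0.8438

0.8438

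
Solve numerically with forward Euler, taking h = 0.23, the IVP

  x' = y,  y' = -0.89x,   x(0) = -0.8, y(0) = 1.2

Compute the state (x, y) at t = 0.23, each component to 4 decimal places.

-0.5240, 1.3638

Euler on (x,y): x_{n+1} = x_n + h·x', y_{n+1} = y_n + h·y'.
0.000000: (-0.800000, 1.200000); f=(1.200000, 0.712000) → (-0.524000, 1.363760)
(x(0.23), y(0.23)) ≈ (-0.5240, 1.3638)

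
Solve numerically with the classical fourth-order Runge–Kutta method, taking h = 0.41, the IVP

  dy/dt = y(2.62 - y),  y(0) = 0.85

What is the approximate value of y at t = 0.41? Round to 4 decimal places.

RK4: k1 = f(t_n, y_n); k2 = f(t_n + h/2, y_n + (h/2)·k1); k3 = f(t_n + h/2, y_n + (h/2)·k2); k4 = f(t_n + h, y_n + h·k3); y_{n+1} = y_n + (h/6)·(k1 + 2k2 + 2k3 + k4).
t=0.000000, y=0.850000:
  k1 = f(0.000000, 0.850000) = 1.504500
  k2 = f(0.205000, 1.158422) = 1.693124
  k3 = f(0.205000, 1.197090) = 1.703351
  k4 = f(0.410000, 1.548374) = 1.659278
  y ← 0.850000 + (0.41/6)·(k1 + 2k2 + 2k3 + k4) = 1.530376
y(0.41) ≈ 1.5304

1.5304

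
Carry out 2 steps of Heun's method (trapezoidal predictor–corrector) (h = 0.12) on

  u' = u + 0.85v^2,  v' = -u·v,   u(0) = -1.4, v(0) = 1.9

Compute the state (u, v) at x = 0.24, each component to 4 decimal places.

-0.6586, 2.4823

Heun on (u,v): k1 = f(x_n, state_n); k2 = f(x_n + h, state_n + h·k1); state_{n+1} = state_n + (h/2)·(k1 + k2).
0.000000: (-1.400000, 1.900000)
  k1 = (1.668500, 2.660000)
  predictor → (-1.199780, 2.219200)
  k2 = (2.986341, 2.662552)
  → (-1.120710, 2.219353)
0.120000: (-1.120710, 2.219353)
  k1 = (3.065989, 2.487250)
  predictor → (-0.752791, 2.517823)
  k2 = (4.635728, 1.895394)
  → (-0.658607, 2.482312)
(u(0.24), v(0.24)) ≈ (-0.6586, 2.4823)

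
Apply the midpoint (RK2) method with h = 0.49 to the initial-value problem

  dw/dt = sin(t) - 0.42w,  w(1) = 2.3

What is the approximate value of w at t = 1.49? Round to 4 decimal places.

Midpoint: k1 = f(t_n, w_n); k2 = f(t_n + h/2, w_n + (h/2)·k1); w_{n+1} = w_n + h·k2.
t=1.000000, w=2.300000:
  k1 = f(1.000000, 2.300000) = -0.124529
  k2 = f(1.245000, 2.269490) = -0.005790
  w ← 2.300000 + 0.49·(-0.005790) = 2.297163
w(1.49) ≈ 2.2972

2.2972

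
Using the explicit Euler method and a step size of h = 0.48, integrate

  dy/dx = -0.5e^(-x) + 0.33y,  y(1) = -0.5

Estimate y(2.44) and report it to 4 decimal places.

Euler: y_{n+1} = y_n + h·f(x_n, y_n).
x=1.000000, y=-0.500000: f=-0.348940 → y ← -0.500000 + 0.48·(-0.348940) = -0.667491
x=1.480000, y=-0.667491: f=-0.334091 → y ← -0.667491 + 0.48·(-0.334091) = -0.827855
x=1.960000, y=-0.827855: f=-0.343621 → y ← -0.827855 + 0.48·(-0.343621) = -0.992793
y(2.44) ≈ -0.9928

-0.9928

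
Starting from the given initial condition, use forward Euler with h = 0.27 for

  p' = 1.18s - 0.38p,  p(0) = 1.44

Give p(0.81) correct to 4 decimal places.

1.2899

Euler: p_{n+1} = p_n + h·f(s_n, p_n).
s=0.000000, p=1.440000: f=-0.547200 → p ← 1.440000 + 0.27·(-0.547200) = 1.292256
s=0.270000, p=1.292256: f=-0.172457 → p ← 1.292256 + 0.27·(-0.172457) = 1.245693
s=0.540000, p=1.245693: f=0.163837 → p ← 1.245693 + 0.27·0.163837 = 1.289928
p(0.81) ≈ 1.2899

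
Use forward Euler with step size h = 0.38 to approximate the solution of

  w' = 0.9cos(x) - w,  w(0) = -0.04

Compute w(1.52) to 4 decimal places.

0.4942

Euler: w_{n+1} = w_n + h·f(x_n, w_n).
x=0.000000, w=-0.040000: f=0.940000 → w ← -0.040000 + 0.38·0.940000 = 0.317200
x=0.380000, w=0.317200: f=0.518598 → w ← 0.317200 + 0.38·0.518598 = 0.514267
x=0.760000, w=0.514267: f=0.138085 → w ← 0.514267 + 0.38·0.138085 = 0.566740
x=1.140000, w=0.566740: f=-0.190905 → w ← 0.566740 + 0.38·(-0.190905) = 0.494196
w(1.52) ≈ 0.4942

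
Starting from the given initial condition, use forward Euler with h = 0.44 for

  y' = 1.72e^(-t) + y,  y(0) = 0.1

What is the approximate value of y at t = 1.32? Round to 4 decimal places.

2.8837

Euler: y_{n+1} = y_n + h·f(t_n, y_n).
t=0.000000, y=0.100000: f=1.820000 → y ← 0.100000 + 0.44·1.820000 = 0.900800
t=0.440000, y=0.900800: f=2.008543 → y ← 0.900800 + 0.44·2.008543 = 1.784559
t=0.880000, y=1.784559: f=2.497985 → y ← 1.784559 + 0.44·2.497985 = 2.883672
y(1.32) ≈ 2.8837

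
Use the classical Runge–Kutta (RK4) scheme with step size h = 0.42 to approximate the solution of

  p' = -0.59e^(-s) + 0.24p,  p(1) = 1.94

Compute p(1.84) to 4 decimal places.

2.2347

RK4: k1 = f(s_n, p_n); k2 = f(s_n + h/2, p_n + (h/2)·k1); k3 = f(s_n + h/2, p_n + (h/2)·k2); k4 = f(s_n + h, p_n + h·k3); p_{n+1} = p_n + (h/6)·(k1 + 2k2 + 2k3 + k4).
s=1.000000, p=1.940000:
  k1 = f(1.000000, 1.940000) = 0.248551
  k2 = f(1.210000, 1.992196) = 0.302191
  k3 = f(1.210000, 2.003460) = 0.304894
  k4 = f(1.420000, 2.068055) = 0.353722
  p ← 1.940000 + (0.42/6)·(k1 + 2k2 + 2k3 + k4) = 2.067151
s=1.420000, p=2.067151:
  k1 = f(1.420000, 2.067151) = 0.353505
  k2 = f(1.630000, 2.141387) = 0.398334
  k3 = f(1.630000, 2.150801) = 0.400594
  k4 = f(1.840000, 2.235400) = 0.442794
  p ← 2.067151 + (0.42/6)·(k1 + 2k2 + 2k3 + k4) = 2.234742
p(1.84) ≈ 2.2347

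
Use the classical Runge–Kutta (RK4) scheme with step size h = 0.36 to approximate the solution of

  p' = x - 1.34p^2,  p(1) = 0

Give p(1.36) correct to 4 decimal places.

0.3997

RK4: k1 = f(x_n, p_n); k2 = f(x_n + h/2, p_n + (h/2)·k1); k3 = f(x_n + h/2, p_n + (h/2)·k2); k4 = f(x_n + h, p_n + h·k3); p_{n+1} = p_n + (h/6)·(k1 + 2k2 + 2k3 + k4).
x=1.000000, p=0.000000:
  k1 = f(1.000000, 0.000000) = 1.000000
  k2 = f(1.180000, 0.180000) = 1.136584
  k3 = f(1.180000, 0.204585) = 1.123914
  k4 = f(1.360000, 0.404609) = 1.140631
  p ← 0.000000 + (0.36/6)·(k1 + 2k2 + 2k3 + k4) = 0.399698
p(1.36) ≈ 0.3997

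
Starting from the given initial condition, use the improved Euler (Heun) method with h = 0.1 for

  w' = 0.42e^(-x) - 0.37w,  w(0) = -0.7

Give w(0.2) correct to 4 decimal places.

-0.5768

Heun: k1 = f(x_n, w_n); k2 = f(x_n + h, w_n + h·k1); w_{n+1} = w_n + (h/2)·(k1 + k2).
x=0.000000, w=-0.700000:
  k1 = f(0.000000, -0.700000) = 0.679000
  k2 = f(0.100000, -0.632100) = 0.613909
  w ← -0.700000 + (0.1/2)·(0.679000 + 0.613909) = -0.635355
x=0.100000, w=-0.635355:
  k1 = f(0.100000, -0.635355) = 0.615113
  k2 = f(0.200000, -0.573843) = 0.556189
  w ← -0.635355 + (0.1/2)·(0.615113 + 0.556189) = -0.576789
w(0.2) ≈ -0.5768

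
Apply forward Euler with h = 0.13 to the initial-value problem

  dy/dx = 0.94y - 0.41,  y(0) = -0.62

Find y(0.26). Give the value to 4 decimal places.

Euler: y_{n+1} = y_n + h·f(x_n, y_n).
x=0.000000, y=-0.620000: f=-0.992800 → y ← -0.620000 + 0.13·(-0.992800) = -0.749064
x=0.130000, y=-0.749064: f=-1.114120 → y ← -0.749064 + 0.13·(-1.114120) = -0.893900
y(0.26) ≈ -0.8939

-0.8939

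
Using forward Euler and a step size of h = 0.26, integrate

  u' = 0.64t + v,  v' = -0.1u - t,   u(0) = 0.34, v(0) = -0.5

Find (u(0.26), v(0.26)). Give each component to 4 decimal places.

Euler on (u,v): u_{n+1} = u_n + h·u', v_{n+1} = v_n + h·v'.
0.000000: (0.340000, -0.500000); f=(-0.500000, -0.034000) → (0.210000, -0.508840)
(u(0.26), v(0.26)) ≈ (0.2100, -0.5088)

0.2100, -0.5088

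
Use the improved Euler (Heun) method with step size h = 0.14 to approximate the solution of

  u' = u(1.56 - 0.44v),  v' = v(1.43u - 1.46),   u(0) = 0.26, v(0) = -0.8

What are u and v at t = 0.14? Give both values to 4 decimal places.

Heun on (u,v): k1 = f(t_n, state_n); k2 = f(t_n + h, state_n + h·k1); state_{n+1} = state_n + (h/2)·(k1 + k2).
0.000000: (0.260000, -0.800000)
  k1 = (0.497120, 0.870560)
  predictor → (0.329597, -0.678122)
  k2 = (0.612514, 0.670443)
  → (0.337674, -0.692130)
(u(0.14), v(0.14)) ≈ (0.3377, -0.6921)

0.3377, -0.6921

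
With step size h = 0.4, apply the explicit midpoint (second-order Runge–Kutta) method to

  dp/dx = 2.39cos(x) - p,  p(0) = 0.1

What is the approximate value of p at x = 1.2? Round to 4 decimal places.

Midpoint: k1 = f(x_n, p_n); k2 = f(x_n + h/2, p_n + (h/2)·k1); p_{n+1} = p_n + h·k2.
x=0.000000, p=0.100000:
  k1 = f(0.000000, 0.100000) = 2.290000
  k2 = f(0.200000, 0.558000) = 1.784359
  p ← 0.100000 + 0.4·1.784359 = 0.813744
x=0.400000, p=0.813744:
  k1 = f(0.400000, 0.813744) = 1.387592
  k2 = f(0.600000, 1.091262) = 0.881290
  p ← 0.813744 + 0.4·0.881290 = 1.166260
x=0.800000, p=1.166260:
  k1 = f(0.800000, 1.166260) = 0.498869
  k2 = f(1.000000, 1.266034) = 0.025289
  p ← 1.166260 + 0.4·0.025289 = 1.176375
p(1.2) ≈ 1.1764

1.1764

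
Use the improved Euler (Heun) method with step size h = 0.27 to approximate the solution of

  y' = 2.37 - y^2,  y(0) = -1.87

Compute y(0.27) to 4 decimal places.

-2.3404

Heun: k1 = f(s_n, y_n); k2 = f(s_n + h, y_n + h·k1); y_{n+1} = y_n + (h/2)·(k1 + k2).
s=0.000000, y=-1.870000:
  k1 = f(0.000000, -1.870000) = -1.126900
  k2 = f(0.270000, -2.174263) = -2.357420
  y ← -1.870000 + (0.27/2)·(-1.126900 + (-2.357420)) = -2.340383
y(0.27) ≈ -2.3404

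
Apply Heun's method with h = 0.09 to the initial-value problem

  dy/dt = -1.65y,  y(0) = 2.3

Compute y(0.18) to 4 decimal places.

1.7111

Heun: k1 = f(t_n, y_n); k2 = f(t_n + h, y_n + h·k1); y_{n+1} = y_n + (h/2)·(k1 + k2).
t=0.000000, y=2.300000:
  k1 = f(0.000000, 2.300000) = -3.795000
  k2 = f(0.090000, 1.958450) = -3.231442
  y ← 2.300000 + (0.09/2)·(-3.795000 + (-3.231442)) = 1.983810
t=0.090000, y=1.983810:
  k1 = f(0.090000, 1.983810) = -3.273287
  k2 = f(0.180000, 1.689214) = -2.787204
  y ← 1.983810 + (0.09/2)·(-3.273287 + (-2.787204)) = 1.711088
y(0.18) ≈ 1.7111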